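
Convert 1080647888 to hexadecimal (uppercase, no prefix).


1080647888 = 406960D0 hex

406960D0


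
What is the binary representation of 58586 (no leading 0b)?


58586 = 1110010011011010 in binary

1110010011011010


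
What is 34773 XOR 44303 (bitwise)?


0b1000011111010101 ^ 0b1010110100001111 = 0b10101011011010 = 10970

10970


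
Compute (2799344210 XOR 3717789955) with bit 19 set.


Step 1: 2799344210 ^ 3717789955 = 2067948369
Step 2: 2067948369 | (1 << 19) = 2067948369 | 524288 = 2068472657

2068472657


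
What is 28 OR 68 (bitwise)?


0b11100 | 0b1000100 = 0b1011100 = 92

92


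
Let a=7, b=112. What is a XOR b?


7 ^ 112 = 119

119


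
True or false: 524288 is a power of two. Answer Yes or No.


0b10000000000000000000. Only one bit set => Yes

Yes


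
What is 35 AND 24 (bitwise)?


0b100011 & 0b11000 = 0b0 = 0

0


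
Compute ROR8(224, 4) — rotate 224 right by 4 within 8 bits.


Rotate 0b11100000 right by 4 (8-bit) = 0b1110 = 14

14


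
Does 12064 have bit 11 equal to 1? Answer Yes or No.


0b10111100100000, bit 11 = 1. Yes

Yes


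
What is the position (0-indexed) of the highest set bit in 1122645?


0b100010010000101010101. Highest set bit at position 20

20


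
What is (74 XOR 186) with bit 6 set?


Step 1: 74 ^ 186 = 240
Step 2: 240 | (1 << 6) = 240 | 64 = 240

240


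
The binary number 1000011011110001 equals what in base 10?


1000011011110001 in decimal = 34545

34545


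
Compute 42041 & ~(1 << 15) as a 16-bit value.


42041 & ~(1 << 15) = 9273

9273


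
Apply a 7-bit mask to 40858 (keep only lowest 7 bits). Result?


40858 & 127 = 26

26


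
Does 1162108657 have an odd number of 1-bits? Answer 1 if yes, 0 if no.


0b1000101010001000101111011110001 has 15 ones => parity 1

1


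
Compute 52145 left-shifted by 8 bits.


0b1100101110110001 << 8 = 0b110010111011000100000000 = 13349120

13349120


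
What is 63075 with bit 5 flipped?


63075 ^ (1 << 5) = 63075 ^ 32 = 63043

63043


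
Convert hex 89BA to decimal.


89BA hex = 35258 decimal

35258


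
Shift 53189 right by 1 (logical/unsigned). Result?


0b1100111111000101 >> 1 = 0b110011111100010 = 26594

26594


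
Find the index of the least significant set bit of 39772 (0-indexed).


0b1001101101011100. Lowest set bit at position 2

2


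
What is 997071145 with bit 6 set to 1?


997071145 | (1 << 6) = 997071145 | 64 = 997071209

997071209


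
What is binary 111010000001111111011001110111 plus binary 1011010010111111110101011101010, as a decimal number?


111010000001111111011001110111 + 1011010010111111110101011101010 = 10010100011001111110000101100001 = 2489835873

2489835873


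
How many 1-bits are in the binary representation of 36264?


0b1000110110101000 has 7 set bits

7


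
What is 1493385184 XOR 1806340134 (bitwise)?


0b1011001000000110011111111100000 ^ 0b1101011101010101001000000100110 = 0b110010101010011010111111000110 = 849981382

849981382


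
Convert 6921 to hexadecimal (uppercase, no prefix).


6921 = 1B09 hex

1B09


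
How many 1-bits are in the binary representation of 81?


0b1010001 has 3 set bits

3


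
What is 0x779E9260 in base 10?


779E9260 hex = 2006880864 decimal

2006880864


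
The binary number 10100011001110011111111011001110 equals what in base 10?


10100011001110011111111011001110 in decimal = 2738486990

2738486990


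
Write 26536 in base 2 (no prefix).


26536 = 110011110101000 in binary

110011110101000


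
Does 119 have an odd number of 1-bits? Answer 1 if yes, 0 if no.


0b1110111 has 6 ones => parity 0

0


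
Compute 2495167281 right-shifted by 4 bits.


0b10010100101110010011101100110001 >> 4 = 0b1001010010111001001110110011 = 155947955

155947955


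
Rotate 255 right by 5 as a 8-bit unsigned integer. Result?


Rotate 0b11111111 right by 5 (8-bit) = 0b11111111 = 255

255


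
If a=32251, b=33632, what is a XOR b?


32251 ^ 33632 = 65179

65179


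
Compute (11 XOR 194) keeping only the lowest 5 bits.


Step 1: 11 ^ 194 = 201
Step 2: 201 & 31 = 9

9


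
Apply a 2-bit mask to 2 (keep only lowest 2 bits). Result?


2 & 3 = 2

2


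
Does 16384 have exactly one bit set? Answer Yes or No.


0b100000000000000. Only one bit set => Yes

Yes


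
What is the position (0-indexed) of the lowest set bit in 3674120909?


0b11011010111111101010001011001101. Lowest set bit at position 0

0


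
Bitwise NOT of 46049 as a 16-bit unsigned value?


~0b1011001111100001 = 0b100110000011110 = 19486 (16-bit unsigned)

19486


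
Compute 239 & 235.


0b11101111 & 0b11101011 = 0b11101011 = 235

235


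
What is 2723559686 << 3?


0b10100010010101100011100100000110 << 3 = 0b10100010010101100011100100000110000 = 21788477488

21788477488


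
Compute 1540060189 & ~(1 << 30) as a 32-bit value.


1540060189 & ~(1 << 30) = 466318365

466318365


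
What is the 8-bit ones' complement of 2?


2 ^ 255 = 253

253


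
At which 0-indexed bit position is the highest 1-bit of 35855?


0b1000110000001111. Highest set bit at position 15

15


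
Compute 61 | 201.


0b111101 | 0b11001001 = 0b11111101 = 253

253


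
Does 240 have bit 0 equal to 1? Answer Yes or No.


0b11110000, bit 0 = 0. No

No


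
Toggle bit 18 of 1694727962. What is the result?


1694727962 ^ (1 << 18) = 1694727962 ^ 262144 = 1694990106

1694990106


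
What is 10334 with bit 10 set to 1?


10334 | (1 << 10) = 10334 | 1024 = 11358

11358


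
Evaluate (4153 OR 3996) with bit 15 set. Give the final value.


Step 1: 4153 | 3996 = 8125
Step 2: 8125 | (1 << 15) = 8125 | 32768 = 40893

40893


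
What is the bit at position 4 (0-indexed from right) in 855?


0b1101010111, position 4 = 1

1


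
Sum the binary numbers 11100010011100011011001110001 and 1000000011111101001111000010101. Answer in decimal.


11100010011100011011001110001 + 1000000011111101001111000010101 = 1011100110011001101010010000110 = 1556927622

1556927622


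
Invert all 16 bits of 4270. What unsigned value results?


4270 ^ 65535 = 61265

61265


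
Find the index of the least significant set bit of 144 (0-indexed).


0b10010000. Lowest set bit at position 4

4


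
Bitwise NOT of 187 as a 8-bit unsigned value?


~0b10111011 = 0b1000100 = 68 (8-bit unsigned)

68


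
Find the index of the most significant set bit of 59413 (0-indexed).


0b1110100000010101. Highest set bit at position 15

15


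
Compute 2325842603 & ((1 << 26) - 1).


2325842603 & 67108863 = 44141227

44141227


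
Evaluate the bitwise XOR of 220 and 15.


0b11011100 ^ 0b1111 = 0b11010011 = 211

211


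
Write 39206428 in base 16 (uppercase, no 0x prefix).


39206428 = 2563E1C hex

2563E1C


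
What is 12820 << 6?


0b11001000010100 << 6 = 0b11001000010100000000 = 820480

820480


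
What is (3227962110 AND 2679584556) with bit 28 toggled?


Step 1: 3227962110 & 2679584556 = 2149974572
Step 2: 2149974572 ^ (1 << 28) = 2149974572 ^ 268435456 = 2418410028

2418410028


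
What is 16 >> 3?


0b10000 >> 3 = 0b10 = 2

2


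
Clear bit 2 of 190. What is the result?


190 & ~(1 << 2) = 186

186


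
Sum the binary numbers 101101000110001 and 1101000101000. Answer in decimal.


101101000110001 + 1101000101000 = 111010001011001 = 29785

29785


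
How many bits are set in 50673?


0b1100010111110001 has 9 set bits

9


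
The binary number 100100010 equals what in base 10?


100100010 in decimal = 290

290


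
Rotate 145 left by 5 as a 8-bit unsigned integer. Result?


Rotate 0b10010001 left by 5 (8-bit) = 0b110010 = 50

50


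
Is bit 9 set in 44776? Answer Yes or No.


0b1010111011101000, bit 9 = 1. Yes

Yes


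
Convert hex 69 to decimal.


69 hex = 105 decimal

105


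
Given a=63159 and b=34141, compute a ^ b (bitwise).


63159 ^ 34141 = 29674

29674


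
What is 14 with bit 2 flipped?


14 ^ (1 << 2) = 14 ^ 4 = 10

10


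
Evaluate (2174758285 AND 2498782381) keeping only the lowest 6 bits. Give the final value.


Step 1: 2174758285 & 2498782381 = 2157978765
Step 2: 2157978765 & 63 = 13

13


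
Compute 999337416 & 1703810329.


0b111011100100001010110111001000 & 0b1100101100011100001010100011001 = 0b100001100000000000010100001000 = 562038024

562038024


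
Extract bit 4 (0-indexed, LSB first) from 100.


0b1100100, position 4 = 0

0


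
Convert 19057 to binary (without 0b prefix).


19057 = 100101001110001 in binary

100101001110001


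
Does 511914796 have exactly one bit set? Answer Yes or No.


0b11110100000110011001100101100. Multiple bits set => No

No


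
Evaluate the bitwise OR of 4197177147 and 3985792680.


0b11111010001010111101011100111011 | 0b11101101100100100101111010101000 = 0b11111111101110111101111110111011 = 4290502587

4290502587


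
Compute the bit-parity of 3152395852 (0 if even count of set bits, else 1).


0b10111011111001011011111001001100 has 20 ones => parity 0

0


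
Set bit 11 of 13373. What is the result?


13373 | (1 << 11) = 13373 | 2048 = 15421

15421


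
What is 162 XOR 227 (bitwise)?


0b10100010 ^ 0b11100011 = 0b1000001 = 65

65


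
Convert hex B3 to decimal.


B3 hex = 179 decimal

179


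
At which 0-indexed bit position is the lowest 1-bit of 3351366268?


0b11000111110000011100101001111100. Lowest set bit at position 2

2


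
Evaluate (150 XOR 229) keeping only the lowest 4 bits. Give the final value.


Step 1: 150 ^ 229 = 115
Step 2: 115 & 15 = 3

3


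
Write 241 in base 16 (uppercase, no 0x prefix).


241 = F1 hex

F1


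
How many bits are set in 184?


0b10111000 has 4 set bits

4


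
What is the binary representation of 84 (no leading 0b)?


84 = 1010100 in binary

1010100


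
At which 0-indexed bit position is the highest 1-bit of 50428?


0b1100010011111100. Highest set bit at position 15

15


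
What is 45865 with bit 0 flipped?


45865 ^ (1 << 0) = 45865 ^ 1 = 45864

45864


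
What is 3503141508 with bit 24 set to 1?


3503141508 | (1 << 24) = 3503141508 | 16777216 = 3519918724

3519918724


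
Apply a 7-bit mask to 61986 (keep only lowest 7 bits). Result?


61986 & 127 = 34

34


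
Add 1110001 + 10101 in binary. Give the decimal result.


1110001 + 10101 = 10000110 = 134

134


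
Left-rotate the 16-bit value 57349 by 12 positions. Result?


Rotate 0b1110000000000101 left by 12 (16-bit) = 0b101111000000000 = 24064

24064


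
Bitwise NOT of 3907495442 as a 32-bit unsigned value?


~0b11101000111001111010011000010010 = 0b10111000110000101100111101101 = 387471853 (32-bit unsigned)

387471853


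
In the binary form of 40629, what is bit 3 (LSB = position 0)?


0b1001111010110101, position 3 = 0

0


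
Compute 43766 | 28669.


0b1010101011110110 | 0b110111111111101 = 0b1110111111111111 = 61439

61439


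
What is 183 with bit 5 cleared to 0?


183 & ~(1 << 5) = 151

151


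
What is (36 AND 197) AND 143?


Step 1: 36 & 197 = 4
Step 2: 4 & 143 = 4

4


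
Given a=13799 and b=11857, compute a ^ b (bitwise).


13799 ^ 11857 = 7094

7094


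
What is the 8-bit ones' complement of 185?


185 ^ 255 = 70

70


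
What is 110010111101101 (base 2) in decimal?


110010111101101 in decimal = 26093

26093


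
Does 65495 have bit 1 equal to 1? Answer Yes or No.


0b1111111111010111, bit 1 = 1. Yes

Yes


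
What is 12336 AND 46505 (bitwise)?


0b11000000110000 & 0b1011010110101001 = 0b11000000100000 = 12320

12320


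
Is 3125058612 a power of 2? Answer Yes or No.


0b10111010010001001001110000110100. Multiple bits set => No

No


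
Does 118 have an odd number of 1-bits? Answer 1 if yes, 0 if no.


0b1110110 has 5 ones => parity 1

1


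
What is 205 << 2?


0b11001101 << 2 = 0b1100110100 = 820

820


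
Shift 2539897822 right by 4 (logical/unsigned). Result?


0b10010111011000111100001111011110 >> 4 = 0b1001011101100011110000111101 = 158743613

158743613


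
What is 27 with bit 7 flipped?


27 ^ (1 << 7) = 27 ^ 128 = 155

155


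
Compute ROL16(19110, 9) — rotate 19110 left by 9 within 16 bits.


Rotate 0b100101010100110 left by 9 (16-bit) = 0b100110010010101 = 19605

19605


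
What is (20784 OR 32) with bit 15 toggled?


Step 1: 20784 | 32 = 20784
Step 2: 20784 ^ (1 << 15) = 20784 ^ 32768 = 53552

53552


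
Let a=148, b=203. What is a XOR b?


148 ^ 203 = 95

95


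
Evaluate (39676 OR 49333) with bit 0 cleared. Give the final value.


Step 1: 39676 | 49333 = 56061
Step 2: 56061 & ~(1 << 0) = 56060

56060


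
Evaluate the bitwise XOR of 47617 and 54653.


0b1011101000000001 ^ 0b1101010101111101 = 0b110111101111100 = 28540

28540


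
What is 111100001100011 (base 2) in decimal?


111100001100011 in decimal = 30819

30819


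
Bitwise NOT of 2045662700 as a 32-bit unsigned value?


~0b1111001111011100101010111101100 = 0b10000110000100011010101000010011 = 2249304595 (32-bit unsigned)

2249304595


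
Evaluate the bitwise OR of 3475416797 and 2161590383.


0b11001111001001101010011011011101 | 0b10000000110101110100000001101111 = 0b11001111111101111110011011111111 = 3489130239

3489130239


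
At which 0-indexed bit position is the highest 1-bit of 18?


0b10010. Highest set bit at position 4

4


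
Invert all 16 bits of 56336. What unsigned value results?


56336 ^ 65535 = 9199

9199


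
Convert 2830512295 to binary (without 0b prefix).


2830512295 = 10101000101101100011000010100111 in binary

10101000101101100011000010100111


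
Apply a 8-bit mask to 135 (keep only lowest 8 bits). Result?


135 & 255 = 135

135


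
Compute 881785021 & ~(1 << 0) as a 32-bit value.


881785021 & ~(1 << 0) = 881785020

881785020


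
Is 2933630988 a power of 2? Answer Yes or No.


0b10101110110110111010100000001100. Multiple bits set => No

No


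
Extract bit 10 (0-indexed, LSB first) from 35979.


0b1000110010001011, position 10 = 1

1


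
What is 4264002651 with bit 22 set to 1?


4264002651 | (1 << 22) = 4264002651 | 4194304 = 4268196955

4268196955


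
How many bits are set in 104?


0b1101000 has 3 set bits

3


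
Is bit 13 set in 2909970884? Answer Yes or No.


0b10101101011100101010000111000100, bit 13 = 1. Yes

Yes


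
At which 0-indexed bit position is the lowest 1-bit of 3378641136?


0b11001001011000011111100011110000. Lowest set bit at position 4

4


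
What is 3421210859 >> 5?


0b11001011111010111000100011101011 >> 5 = 0b110010111110101110001000111 = 106912839

106912839


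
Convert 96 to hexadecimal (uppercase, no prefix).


96 = 60 hex

60


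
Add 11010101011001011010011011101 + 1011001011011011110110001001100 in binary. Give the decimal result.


11010101011001011010011011101 + 1011001011011011110110001001100 = 1110100000110101010000100101001 = 1947902249

1947902249


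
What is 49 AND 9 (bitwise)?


0b110001 & 0b1001 = 0b1 = 1

1


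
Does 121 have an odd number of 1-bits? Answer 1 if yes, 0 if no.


0b1111001 has 5 ones => parity 1

1


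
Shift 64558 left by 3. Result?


0b1111110000101110 << 3 = 0b1111110000101110000 = 516464

516464


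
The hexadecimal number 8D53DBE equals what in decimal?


8D53DBE hex = 148192702 decimal

148192702


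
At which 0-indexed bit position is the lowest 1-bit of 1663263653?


0b1100011001000110110001110100101. Lowest set bit at position 0

0


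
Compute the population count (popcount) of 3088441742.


0b10111000000101011110000110001110 has 15 set bits

15


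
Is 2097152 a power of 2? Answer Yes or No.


0b1000000000000000000000. Only one bit set => Yes

Yes


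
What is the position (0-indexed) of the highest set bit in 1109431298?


0b1000010001000001001010000000010. Highest set bit at position 30

30


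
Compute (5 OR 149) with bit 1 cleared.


Step 1: 5 | 149 = 149
Step 2: 149 & ~(1 << 1) = 149

149


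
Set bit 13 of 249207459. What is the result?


249207459 | (1 << 13) = 249207459 | 8192 = 249215651

249215651


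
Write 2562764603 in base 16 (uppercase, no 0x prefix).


2562764603 = 98C0AF3B hex

98C0AF3B


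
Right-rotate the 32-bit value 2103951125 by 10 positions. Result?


Rotate 0b1111101011001111011111100010101 right by 10 (32-bit) = 0b11000101010111110101100111101111 = 3311360495

3311360495


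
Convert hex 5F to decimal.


5F hex = 95 decimal

95


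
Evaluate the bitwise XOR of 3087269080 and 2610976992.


0b10111000000000111111110011011000 ^ 0b10011011101000000101100011100000 = 0b100011101000111010010000111000 = 597926968

597926968


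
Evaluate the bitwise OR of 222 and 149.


0b11011110 | 0b10010101 = 0b11011111 = 223

223


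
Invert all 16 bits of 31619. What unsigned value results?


31619 ^ 65535 = 33916

33916


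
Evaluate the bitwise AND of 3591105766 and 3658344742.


0b11010110000010111110110011100110 & 0b11011010000011011110100100100110 = 0b11010010000010011110100000100110 = 3523864614

3523864614


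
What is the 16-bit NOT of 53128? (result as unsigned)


~0b1100111110001000 = 0b11000001110111 = 12407 (16-bit unsigned)

12407


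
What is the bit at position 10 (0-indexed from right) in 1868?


0b11101001100, position 10 = 1

1


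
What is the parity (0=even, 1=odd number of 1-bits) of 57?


0b111001 has 4 ones => parity 0

0


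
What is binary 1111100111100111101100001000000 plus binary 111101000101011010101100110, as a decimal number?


1111100111100111101100001000000 + 111101000101011010101100110 = 10000100100101101000110110100110 = 2224459174

2224459174


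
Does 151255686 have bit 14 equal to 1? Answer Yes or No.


0b1001000000111111101010000110, bit 14 = 1. Yes

Yes


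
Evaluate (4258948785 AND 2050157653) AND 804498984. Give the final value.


Step 1: 4258948785 & 2050157653 = 2014471185
Step 2: 2014471185 & 804498984 = 672277504

672277504


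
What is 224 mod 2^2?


224 & 3 = 0

0


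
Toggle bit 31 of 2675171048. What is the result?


2675171048 ^ (1 << 31) = 2675171048 ^ 2147483648 = 527687400

527687400


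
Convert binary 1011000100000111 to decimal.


1011000100000111 in decimal = 45319

45319


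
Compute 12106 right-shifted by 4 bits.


0b10111101001010 >> 4 = 0b1011110100 = 756

756


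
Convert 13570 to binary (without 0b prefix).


13570 = 11010100000010 in binary

11010100000010


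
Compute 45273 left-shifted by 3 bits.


0b1011000011011001 << 3 = 0b1011000011011001000 = 362184

362184


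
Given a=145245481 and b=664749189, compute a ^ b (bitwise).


145245481 ^ 664749189 = 792134060

792134060


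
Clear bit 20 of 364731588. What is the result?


364731588 & ~(1 << 20) = 363683012

363683012


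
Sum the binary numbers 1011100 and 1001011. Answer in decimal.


1011100 + 1001011 = 10100111 = 167

167


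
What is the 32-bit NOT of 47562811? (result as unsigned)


~0b10110101011100000000111011 = 0b11111101001010100011111111000100 = 4247404484 (32-bit unsigned)

4247404484


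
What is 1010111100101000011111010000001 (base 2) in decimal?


1010111100101000011111010000001 in decimal = 1469333121

1469333121


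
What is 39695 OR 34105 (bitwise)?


0b1001101100001111 | 0b1000010100111001 = 0b1001111100111111 = 40767

40767


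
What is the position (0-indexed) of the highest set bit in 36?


0b100100. Highest set bit at position 5

5


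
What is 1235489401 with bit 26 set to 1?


1235489401 | (1 << 26) = 1235489401 | 67108864 = 1302598265

1302598265


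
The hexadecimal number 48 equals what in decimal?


48 hex = 72 decimal

72


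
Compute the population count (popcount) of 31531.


0b111101100101011 has 10 set bits

10


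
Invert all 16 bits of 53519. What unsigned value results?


53519 ^ 65535 = 12016

12016


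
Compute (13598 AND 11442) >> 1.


Step 1: 13598 & 11442 = 9234
Step 2: 9234 >> 1 = 4617

4617


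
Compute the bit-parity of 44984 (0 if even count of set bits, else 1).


0b1010111110111000 has 10 ones => parity 0

0


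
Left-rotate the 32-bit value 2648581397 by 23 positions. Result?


Rotate 0b10011101110111100010010100010101 left by 23 (32-bit) = 0b10001010110011101110111100010010 = 2328817426

2328817426


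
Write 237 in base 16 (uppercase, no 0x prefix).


237 = ED hex

ED


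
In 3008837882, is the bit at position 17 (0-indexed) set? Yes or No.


0b10110011010101110011100011111010, bit 17 = 1. Yes

Yes


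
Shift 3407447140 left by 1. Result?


0b11001011000110011000010001100100 << 1 = 0b110010110001100110000100011001000 = 6814894280

6814894280


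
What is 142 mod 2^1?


142 & 1 = 0

0


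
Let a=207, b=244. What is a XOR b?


207 ^ 244 = 59

59


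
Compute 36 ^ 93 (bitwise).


0b100100 ^ 0b1011101 = 0b1111001 = 121

121


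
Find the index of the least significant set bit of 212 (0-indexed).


0b11010100. Lowest set bit at position 2

2


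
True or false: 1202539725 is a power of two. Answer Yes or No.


0b1000111101011010100110011001101. Multiple bits set => No

No


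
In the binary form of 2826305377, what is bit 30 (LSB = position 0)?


0b10101000011101011111111101100001, position 30 = 0

0


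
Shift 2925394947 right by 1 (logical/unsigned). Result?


0b10101110010111011111110000000011 >> 1 = 0b1010111001011101111111000000001 = 1462697473

1462697473


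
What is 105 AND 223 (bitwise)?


0b1101001 & 0b11011111 = 0b1001001 = 73

73


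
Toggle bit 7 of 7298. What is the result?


7298 ^ (1 << 7) = 7298 ^ 128 = 7170

7170


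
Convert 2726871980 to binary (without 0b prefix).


2726871980 = 10100010100010001100001110101100 in binary

10100010100010001100001110101100


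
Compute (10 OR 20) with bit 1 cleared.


Step 1: 10 | 20 = 30
Step 2: 30 & ~(1 << 1) = 28

28


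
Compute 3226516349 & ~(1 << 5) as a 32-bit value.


3226516349 & ~(1 << 5) = 3226516317

3226516317


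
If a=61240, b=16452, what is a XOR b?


61240 ^ 16452 = 44924

44924


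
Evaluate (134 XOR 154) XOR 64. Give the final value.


Step 1: 134 ^ 154 = 28
Step 2: 28 ^ 64 = 92

92


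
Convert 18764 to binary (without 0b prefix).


18764 = 100100101001100 in binary

100100101001100


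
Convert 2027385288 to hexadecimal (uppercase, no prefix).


2027385288 = 78D771C8 hex

78D771C8


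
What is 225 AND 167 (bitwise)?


0b11100001 & 0b10100111 = 0b10100001 = 161

161


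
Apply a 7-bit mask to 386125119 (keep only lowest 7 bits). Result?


386125119 & 127 = 63

63


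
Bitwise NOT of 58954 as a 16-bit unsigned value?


~0b1110011001001010 = 0b1100110110101 = 6581 (16-bit unsigned)

6581


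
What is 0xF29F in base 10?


F29F hex = 62111 decimal

62111


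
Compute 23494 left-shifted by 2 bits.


0b101101111000110 << 2 = 0b10110111100011000 = 93976

93976


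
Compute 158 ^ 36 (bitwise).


0b10011110 ^ 0b100100 = 0b10111010 = 186

186


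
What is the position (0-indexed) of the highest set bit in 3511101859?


0b11010001010001110010100110100011. Highest set bit at position 31

31


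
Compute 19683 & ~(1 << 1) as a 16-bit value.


19683 & ~(1 << 1) = 19681

19681


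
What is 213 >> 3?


0b11010101 >> 3 = 0b11010 = 26

26


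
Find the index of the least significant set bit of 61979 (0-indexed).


0b1111001000011011. Lowest set bit at position 0

0


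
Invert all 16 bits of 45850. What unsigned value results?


45850 ^ 65535 = 19685

19685


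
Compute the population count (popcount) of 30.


0b11110 has 4 set bits

4


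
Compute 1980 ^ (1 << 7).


1980 ^ (1 << 7) = 1980 ^ 128 = 1852

1852


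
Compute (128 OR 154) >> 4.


Step 1: 128 | 154 = 154
Step 2: 154 >> 4 = 9

9


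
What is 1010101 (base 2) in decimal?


1010101 in decimal = 85

85


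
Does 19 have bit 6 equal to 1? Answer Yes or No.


0b10011, bit 6 = 0. No

No


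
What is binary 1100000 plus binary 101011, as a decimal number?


1100000 + 101011 = 10001011 = 139

139


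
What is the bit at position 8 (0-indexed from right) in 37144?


0b1001000100011000, position 8 = 1

1


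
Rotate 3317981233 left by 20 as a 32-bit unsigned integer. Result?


Rotate 0b11000101110001000110000000110001 left by 20 (32-bit) = 0b11000111000101110001000110 = 52190278

52190278


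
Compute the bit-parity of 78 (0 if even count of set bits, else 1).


0b1001110 has 4 ones => parity 0

0


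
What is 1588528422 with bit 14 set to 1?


1588528422 | (1 << 14) = 1588528422 | 16384 = 1588544806

1588544806


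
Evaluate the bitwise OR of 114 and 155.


0b1110010 | 0b10011011 = 0b11111011 = 251

251


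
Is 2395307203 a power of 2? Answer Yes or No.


0b10001110110001010111110011000011. Multiple bits set => No

No


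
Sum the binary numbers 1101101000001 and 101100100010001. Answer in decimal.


1101101000001 + 101100100010001 = 111010001010010 = 29778

29778


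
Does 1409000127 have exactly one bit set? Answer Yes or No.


0b1010011111110111010001010111111. Multiple bits set => No

No


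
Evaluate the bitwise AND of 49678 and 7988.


0b1100001000001110 & 0b1111100110100 = 0b1000000100 = 516

516


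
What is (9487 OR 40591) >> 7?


Step 1: 9487 | 40591 = 49039
Step 2: 49039 >> 7 = 383

383


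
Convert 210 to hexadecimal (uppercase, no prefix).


210 = D2 hex

D2


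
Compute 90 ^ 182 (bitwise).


0b1011010 ^ 0b10110110 = 0b11101100 = 236

236


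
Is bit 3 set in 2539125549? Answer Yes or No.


0b10010111010101111111101100101101, bit 3 = 1. Yes

Yes


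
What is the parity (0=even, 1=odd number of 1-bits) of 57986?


0b1110001010000010 has 6 ones => parity 0

0


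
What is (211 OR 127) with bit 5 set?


Step 1: 211 | 127 = 255
Step 2: 255 | (1 << 5) = 255 | 32 = 255

255


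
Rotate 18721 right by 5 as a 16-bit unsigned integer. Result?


Rotate 0b100100100100001 right by 5 (16-bit) = 0b101001001001 = 2633

2633


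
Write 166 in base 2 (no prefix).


166 = 10100110 in binary

10100110


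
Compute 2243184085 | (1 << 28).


2243184085 | (1 << 28) = 2243184085 | 268435456 = 2511619541

2511619541


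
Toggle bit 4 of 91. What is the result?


91 ^ (1 << 4) = 91 ^ 16 = 75

75


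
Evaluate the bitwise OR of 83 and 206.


0b1010011 | 0b11001110 = 0b11011111 = 223

223


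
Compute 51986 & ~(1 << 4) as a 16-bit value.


51986 & ~(1 << 4) = 51970

51970


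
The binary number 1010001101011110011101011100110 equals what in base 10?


1010001101011110011101011100110 in decimal = 1370438374

1370438374


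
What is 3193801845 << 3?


0b10111110010111011000110001110101 << 3 = 0b10111110010111011000110001110101000 = 25550414760

25550414760


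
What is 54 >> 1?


0b110110 >> 1 = 0b11011 = 27

27


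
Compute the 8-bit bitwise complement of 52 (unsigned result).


~0b110100 = 0b11001011 = 203 (8-bit unsigned)

203


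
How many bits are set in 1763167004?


0b1101001000101111100101100011100 has 16 set bits

16


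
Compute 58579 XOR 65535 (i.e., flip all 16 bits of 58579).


58579 ^ 65535 = 6956

6956


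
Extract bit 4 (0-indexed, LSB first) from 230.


0b11100110, position 4 = 0

0


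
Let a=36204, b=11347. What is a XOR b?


36204 ^ 11347 = 41279

41279


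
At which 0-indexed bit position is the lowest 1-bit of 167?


0b10100111. Lowest set bit at position 0

0


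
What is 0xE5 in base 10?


E5 hex = 229 decimal

229


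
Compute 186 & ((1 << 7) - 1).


186 & 127 = 58

58


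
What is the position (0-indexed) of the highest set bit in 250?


0b11111010. Highest set bit at position 7

7


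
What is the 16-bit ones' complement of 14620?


14620 ^ 65535 = 50915

50915


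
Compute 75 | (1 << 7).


75 | (1 << 7) = 75 | 128 = 203

203


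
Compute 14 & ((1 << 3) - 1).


14 & 7 = 6

6


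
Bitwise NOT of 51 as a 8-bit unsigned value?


~0b110011 = 0b11001100 = 204 (8-bit unsigned)

204


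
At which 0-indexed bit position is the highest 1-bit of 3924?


0b111101010100. Highest set bit at position 11

11


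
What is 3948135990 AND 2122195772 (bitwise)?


0b11101011010100111100011000110110 & 0b1111110011111100010001100111100 = 0b1101010010100100000001000110100 = 1783759412

1783759412


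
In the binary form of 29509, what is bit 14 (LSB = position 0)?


0b111001101000101, position 14 = 1

1


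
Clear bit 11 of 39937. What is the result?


39937 & ~(1 << 11) = 37889

37889


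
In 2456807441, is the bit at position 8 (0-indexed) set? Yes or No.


0b10010010011011111110100000010001, bit 8 = 0. No

No


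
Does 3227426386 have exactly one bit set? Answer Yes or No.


0b11000000010111101001111001010010. Multiple bits set => No

No


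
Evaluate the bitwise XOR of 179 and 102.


0b10110011 ^ 0b1100110 = 0b11010101 = 213

213


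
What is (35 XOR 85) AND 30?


Step 1: 35 ^ 85 = 118
Step 2: 118 & 30 = 22

22


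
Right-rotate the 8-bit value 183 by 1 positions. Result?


Rotate 0b10110111 right by 1 (8-bit) = 0b11011011 = 219

219


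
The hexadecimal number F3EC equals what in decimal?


F3EC hex = 62444 decimal

62444


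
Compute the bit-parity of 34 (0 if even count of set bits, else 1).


0b100010 has 2 ones => parity 0

0


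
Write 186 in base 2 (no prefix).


186 = 10111010 in binary

10111010


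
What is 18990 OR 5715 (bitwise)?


0b100101000101110 | 0b1011001010011 = 0b101111001111111 = 24191

24191


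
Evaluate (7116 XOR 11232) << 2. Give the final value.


Step 1: 7116 ^ 11232 = 12332
Step 2: 12332 << 2 = 49328

49328


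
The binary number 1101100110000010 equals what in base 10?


1101100110000010 in decimal = 55682

55682


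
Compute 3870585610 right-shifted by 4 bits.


0b11100110101101000111001100001010 >> 4 = 0b1110011010110100011100110000 = 241911600

241911600


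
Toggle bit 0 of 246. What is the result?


246 ^ (1 << 0) = 246 ^ 1 = 247

247


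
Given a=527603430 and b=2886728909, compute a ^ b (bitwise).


527603430 ^ 2886728909 = 3011340843

3011340843


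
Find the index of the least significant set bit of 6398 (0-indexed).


0b1100011111110. Lowest set bit at position 1

1


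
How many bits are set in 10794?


0b10101000101010 has 6 set bits

6


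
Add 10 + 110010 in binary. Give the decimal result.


10 + 110010 = 110100 = 52

52


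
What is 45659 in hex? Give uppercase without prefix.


45659 = B25B hex

B25B


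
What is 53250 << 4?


0b1101000000000010 << 4 = 0b11010000000000100000 = 852000

852000


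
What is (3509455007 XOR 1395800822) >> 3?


Step 1: 3509455007 ^ 1395800822 = 2182885993
Step 2: 2182885993 >> 3 = 272860749

272860749


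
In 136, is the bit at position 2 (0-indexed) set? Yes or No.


0b10001000, bit 2 = 0. No

No


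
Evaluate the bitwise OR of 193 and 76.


0b11000001 | 0b1001100 = 0b11001101 = 205

205


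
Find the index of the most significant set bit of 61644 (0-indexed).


0b1111000011001100. Highest set bit at position 15

15


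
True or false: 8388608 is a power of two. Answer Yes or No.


0b100000000000000000000000. Only one bit set => Yes

Yes


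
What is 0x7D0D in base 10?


7D0D hex = 32013 decimal

32013


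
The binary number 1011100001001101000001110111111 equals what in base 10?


1011100001001101000001110111111 in decimal = 1546027967

1546027967


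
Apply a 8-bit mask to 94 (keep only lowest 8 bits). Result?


94 & 255 = 94

94


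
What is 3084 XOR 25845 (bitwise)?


0b110000001100 ^ 0b110010011110101 = 0b110100011111001 = 26873

26873


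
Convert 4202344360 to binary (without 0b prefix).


4202344360 = 11111010011110101010111110101000 in binary

11111010011110101010111110101000


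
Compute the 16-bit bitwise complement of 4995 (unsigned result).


~0b1001110000011 = 0b1110110001111100 = 60540 (16-bit unsigned)

60540


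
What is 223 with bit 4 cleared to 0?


223 & ~(1 << 4) = 207

207


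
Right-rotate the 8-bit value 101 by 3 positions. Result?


Rotate 0b1100101 right by 3 (8-bit) = 0b10101100 = 172

172


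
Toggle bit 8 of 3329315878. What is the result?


3329315878 ^ (1 << 8) = 3329315878 ^ 256 = 3329316134

3329316134


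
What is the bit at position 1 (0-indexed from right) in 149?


0b10010101, position 1 = 0

0


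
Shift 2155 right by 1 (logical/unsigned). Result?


0b100001101011 >> 1 = 0b10000110101 = 1077

1077


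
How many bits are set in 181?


0b10110101 has 5 set bits

5


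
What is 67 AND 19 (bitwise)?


0b1000011 & 0b10011 = 0b11 = 3

3


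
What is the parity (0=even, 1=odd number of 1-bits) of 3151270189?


0b10111011110101001001000100101101 has 17 ones => parity 1

1


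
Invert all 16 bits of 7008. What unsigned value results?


7008 ^ 65535 = 58527

58527


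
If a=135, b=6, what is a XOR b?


135 ^ 6 = 129

129


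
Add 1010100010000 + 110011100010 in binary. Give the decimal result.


1010100010000 + 110011100010 = 10000111110010 = 8690

8690


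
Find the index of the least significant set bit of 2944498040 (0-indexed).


0b10101111100000010111100101111000. Lowest set bit at position 3

3


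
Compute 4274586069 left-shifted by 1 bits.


0b11111110110010010000000111010101 << 1 = 0b111111101100100100000001110101010 = 8549172138

8549172138


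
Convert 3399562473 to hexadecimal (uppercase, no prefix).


3399562473 = CAA134E9 hex

CAA134E9


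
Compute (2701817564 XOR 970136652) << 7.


Step 1: 2701817564 ^ 970136652 = 2564385424
Step 2: 2564385424 << 7 = 328241334272

328241334272


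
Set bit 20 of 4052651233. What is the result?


4052651233 | (1 << 20) = 4052651233 | 1048576 = 4053699809

4053699809


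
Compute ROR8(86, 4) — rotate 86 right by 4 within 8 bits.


Rotate 0b1010110 right by 4 (8-bit) = 0b1100101 = 101

101


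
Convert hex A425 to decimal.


A425 hex = 42021 decimal

42021


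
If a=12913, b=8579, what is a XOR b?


12913 ^ 8579 = 5106

5106


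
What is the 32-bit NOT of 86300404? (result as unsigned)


~0b101001001001101011011110100 = 0b11111010110110110010100100001011 = 4208666891 (32-bit unsigned)

4208666891


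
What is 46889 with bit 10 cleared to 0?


46889 & ~(1 << 10) = 45865

45865


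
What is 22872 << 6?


0b101100101011000 << 6 = 0b101100101011000000000 = 1463808

1463808


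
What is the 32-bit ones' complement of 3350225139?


3350225139 ^ 4294967295 = 944742156

944742156


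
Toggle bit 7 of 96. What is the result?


96 ^ (1 << 7) = 96 ^ 128 = 224

224


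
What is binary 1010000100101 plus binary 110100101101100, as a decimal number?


1010000100101 + 110100101101100 = 111110110010001 = 32145

32145


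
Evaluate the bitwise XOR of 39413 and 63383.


0b1001100111110101 ^ 0b1111011110010111 = 0b110111001100010 = 28258

28258


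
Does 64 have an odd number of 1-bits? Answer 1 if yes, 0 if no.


0b1000000 has 1 ones => parity 1

1


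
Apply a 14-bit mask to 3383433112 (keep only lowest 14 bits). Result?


3383433112 & 16383 = 6040

6040


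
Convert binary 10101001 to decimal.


10101001 in decimal = 169

169


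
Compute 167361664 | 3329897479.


0b1001111110011011110010000000 | 0b11000110011110100011010000000111 = 0b11001111111110111011110010000111 = 3489381511

3489381511


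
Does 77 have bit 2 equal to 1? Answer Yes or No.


0b1001101, bit 2 = 1. Yes

Yes


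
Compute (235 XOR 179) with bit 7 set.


Step 1: 235 ^ 179 = 88
Step 2: 88 | (1 << 7) = 88 | 128 = 216

216


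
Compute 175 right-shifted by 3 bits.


0b10101111 >> 3 = 0b10101 = 21

21


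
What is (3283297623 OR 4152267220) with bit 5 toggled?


Step 1: 3283297623 | 4152267220 = 4160730583
Step 2: 4160730583 ^ (1 << 5) = 4160730583 ^ 32 = 4160730615

4160730615


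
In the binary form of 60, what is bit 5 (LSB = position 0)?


0b111100, position 5 = 1

1


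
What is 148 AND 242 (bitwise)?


0b10010100 & 0b11110010 = 0b10010000 = 144

144


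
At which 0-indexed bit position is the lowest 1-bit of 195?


0b11000011. Lowest set bit at position 0

0


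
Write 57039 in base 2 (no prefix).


57039 = 1101111011001111 in binary

1101111011001111


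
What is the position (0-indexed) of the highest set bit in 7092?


0b1101110110100. Highest set bit at position 12

12


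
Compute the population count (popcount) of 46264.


0b1011010010111000 has 8 set bits

8


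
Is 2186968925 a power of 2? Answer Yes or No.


0b10000010010110100111111101011101. Multiple bits set => No

No


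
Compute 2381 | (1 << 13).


2381 | (1 << 13) = 2381 | 8192 = 10573

10573


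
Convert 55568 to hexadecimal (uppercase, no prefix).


55568 = D910 hex

D910


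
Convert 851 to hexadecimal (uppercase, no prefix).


851 = 353 hex

353


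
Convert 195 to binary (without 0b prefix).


195 = 11000011 in binary

11000011


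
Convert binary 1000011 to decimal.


1000011 in decimal = 67

67


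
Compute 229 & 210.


0b11100101 & 0b11010010 = 0b11000000 = 192

192


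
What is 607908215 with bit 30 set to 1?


607908215 | (1 << 30) = 607908215 | 1073741824 = 1681650039

1681650039


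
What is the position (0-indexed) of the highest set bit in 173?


0b10101101. Highest set bit at position 7

7


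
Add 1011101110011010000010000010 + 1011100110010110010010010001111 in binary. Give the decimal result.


1011101110011010000010000010 + 1011100110010110010010010001111 = 1101000100001001100010100010001 = 1753531665

1753531665


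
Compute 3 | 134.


0b11 | 0b10000110 = 0b10000111 = 135

135


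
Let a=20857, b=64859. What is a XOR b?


20857 ^ 64859 = 44066

44066


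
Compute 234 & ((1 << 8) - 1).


234 & 255 = 234

234


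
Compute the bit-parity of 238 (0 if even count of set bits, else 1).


0b11101110 has 6 ones => parity 0

0


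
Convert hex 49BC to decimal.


49BC hex = 18876 decimal

18876


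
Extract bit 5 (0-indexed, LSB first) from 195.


0b11000011, position 5 = 0

0


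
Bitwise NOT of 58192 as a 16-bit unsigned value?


~0b1110001101010000 = 0b1110010101111 = 7343 (16-bit unsigned)

7343


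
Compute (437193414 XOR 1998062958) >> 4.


Step 1: 437193414 ^ 1998062958 = 1830227880
Step 2: 1830227880 >> 4 = 114389242

114389242
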